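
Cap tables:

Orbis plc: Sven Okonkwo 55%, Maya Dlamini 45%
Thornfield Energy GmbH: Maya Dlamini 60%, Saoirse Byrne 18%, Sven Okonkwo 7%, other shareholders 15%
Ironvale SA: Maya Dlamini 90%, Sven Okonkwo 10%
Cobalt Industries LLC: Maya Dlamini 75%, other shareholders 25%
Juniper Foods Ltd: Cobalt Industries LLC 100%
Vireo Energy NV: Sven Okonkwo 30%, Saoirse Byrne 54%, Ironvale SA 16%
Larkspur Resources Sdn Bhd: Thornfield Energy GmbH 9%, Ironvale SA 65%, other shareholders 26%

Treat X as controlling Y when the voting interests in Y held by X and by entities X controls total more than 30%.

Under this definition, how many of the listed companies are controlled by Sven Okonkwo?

Sven holds 55% of Orbis, so Sven controls Orbis.
No other company's threshold is met.
Sven controls 1 company.

1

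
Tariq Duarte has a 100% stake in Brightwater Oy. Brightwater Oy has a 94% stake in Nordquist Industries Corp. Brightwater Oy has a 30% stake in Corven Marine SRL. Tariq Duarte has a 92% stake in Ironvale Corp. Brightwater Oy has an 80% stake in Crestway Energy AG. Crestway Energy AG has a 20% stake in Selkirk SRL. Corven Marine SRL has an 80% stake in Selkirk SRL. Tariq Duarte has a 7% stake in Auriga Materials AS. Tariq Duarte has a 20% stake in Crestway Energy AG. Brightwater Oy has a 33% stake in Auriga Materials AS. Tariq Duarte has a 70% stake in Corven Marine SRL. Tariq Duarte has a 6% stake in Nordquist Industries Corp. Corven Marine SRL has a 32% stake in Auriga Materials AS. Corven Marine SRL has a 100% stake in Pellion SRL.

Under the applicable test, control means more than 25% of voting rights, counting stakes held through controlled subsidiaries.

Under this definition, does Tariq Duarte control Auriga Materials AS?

Yes

Tariq holds 100% of Brightwater, so Tariq controls Brightwater.
Tariq and Brightwater together hold 70% + 30% = 100% of Corven, so Tariq controls Corven.
Corven and Brightwater and Tariq together hold 32% + 33% + 7% = 72% of Auriga, so Tariq controls Auriga.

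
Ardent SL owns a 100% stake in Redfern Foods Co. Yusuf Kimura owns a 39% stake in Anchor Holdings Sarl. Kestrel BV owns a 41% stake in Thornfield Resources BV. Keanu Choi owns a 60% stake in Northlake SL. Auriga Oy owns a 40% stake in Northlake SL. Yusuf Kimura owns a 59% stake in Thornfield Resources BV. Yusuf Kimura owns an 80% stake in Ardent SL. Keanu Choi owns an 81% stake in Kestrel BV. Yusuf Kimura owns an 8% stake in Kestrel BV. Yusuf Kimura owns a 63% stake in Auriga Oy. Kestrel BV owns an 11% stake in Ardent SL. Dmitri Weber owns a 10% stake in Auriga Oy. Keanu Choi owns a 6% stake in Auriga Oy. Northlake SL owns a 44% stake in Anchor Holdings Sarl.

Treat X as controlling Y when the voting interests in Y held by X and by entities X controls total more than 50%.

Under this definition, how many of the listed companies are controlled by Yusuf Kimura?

Yusuf holds 63% of Auriga, so Yusuf controls Auriga.
Yusuf holds 59% of Thornfield, so Yusuf controls Thornfield.
Yusuf holds 80% of Ardent, so Yusuf controls Ardent.
Ardent holds 100% of Redfern, so Yusuf controls Redfern.
No other company's threshold is met.
Yusuf controls 4 companies.

4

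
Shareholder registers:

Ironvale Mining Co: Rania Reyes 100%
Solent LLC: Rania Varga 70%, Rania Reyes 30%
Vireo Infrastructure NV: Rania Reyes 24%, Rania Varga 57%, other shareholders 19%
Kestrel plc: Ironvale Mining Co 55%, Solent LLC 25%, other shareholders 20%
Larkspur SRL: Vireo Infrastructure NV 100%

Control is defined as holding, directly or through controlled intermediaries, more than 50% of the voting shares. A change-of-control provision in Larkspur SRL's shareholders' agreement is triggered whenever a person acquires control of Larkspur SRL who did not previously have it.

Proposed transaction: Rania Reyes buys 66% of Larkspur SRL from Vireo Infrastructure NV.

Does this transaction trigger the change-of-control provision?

Yes

The purchase adds only to Rania Reyes's holdings (Vireo's stake shrinks), so Rania Reyes is the only person who could newly come to control Larkspur.
Rania Reyes holds 100% of Ironvale, so Rania Reyes controls Ironvale.
Ironvale holds 55% of Kestrel, so Rania Reyes controls Kestrel.
Neither Rania Reyes nor any entity Rania Reyes controls holds any voting interest in Larkspur.
So before the transaction, Rania Reyes does not control Larkspur.
After the purchase, Rania Reyes holds 66% of Larkspur directly, and Vireo's stake falls to 34%.
Rania Reyes holds 66% of Larkspur, so Rania Reyes controls Larkspur.
Rania Reyes did not control Larkspur before and does after, so the clause is triggered.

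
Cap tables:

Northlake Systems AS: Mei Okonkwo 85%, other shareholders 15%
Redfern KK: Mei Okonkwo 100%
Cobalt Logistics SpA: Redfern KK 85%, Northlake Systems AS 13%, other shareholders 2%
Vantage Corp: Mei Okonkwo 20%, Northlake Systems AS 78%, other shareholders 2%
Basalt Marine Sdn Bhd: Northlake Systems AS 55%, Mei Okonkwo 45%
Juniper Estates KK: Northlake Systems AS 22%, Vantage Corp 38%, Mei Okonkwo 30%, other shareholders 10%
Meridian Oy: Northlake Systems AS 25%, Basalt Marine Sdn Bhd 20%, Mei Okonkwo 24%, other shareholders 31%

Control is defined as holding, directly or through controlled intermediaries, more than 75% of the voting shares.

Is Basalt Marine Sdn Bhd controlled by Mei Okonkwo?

Mei holds 85% of Northlake, so Mei controls Northlake.
Northlake and Mei together hold 55% + 45% = 100% of Basalt, so Mei controls Basalt.

Yes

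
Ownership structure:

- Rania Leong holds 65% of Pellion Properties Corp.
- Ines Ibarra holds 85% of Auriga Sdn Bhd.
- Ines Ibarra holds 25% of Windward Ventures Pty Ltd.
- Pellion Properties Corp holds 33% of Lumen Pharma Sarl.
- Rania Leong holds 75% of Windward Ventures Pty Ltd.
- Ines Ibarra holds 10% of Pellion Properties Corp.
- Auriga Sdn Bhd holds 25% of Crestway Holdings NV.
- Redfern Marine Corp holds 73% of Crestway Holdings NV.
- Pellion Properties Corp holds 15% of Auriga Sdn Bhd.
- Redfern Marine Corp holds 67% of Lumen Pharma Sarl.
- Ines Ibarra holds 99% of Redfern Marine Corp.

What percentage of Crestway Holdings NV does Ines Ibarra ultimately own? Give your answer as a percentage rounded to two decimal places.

Ines reaches Crestway along 3 paths.
Via Auriga: 85% × 25% = 21.25%.
Via Pellion → Auriga: 10% × 15% × 25% = 0.375%.
Via Redfern: 99% × 73% = 72.27%.
Total: 21.25% + 0.375% + 72.27% = 93.895%.
Rounded: 93.90%.

93.90%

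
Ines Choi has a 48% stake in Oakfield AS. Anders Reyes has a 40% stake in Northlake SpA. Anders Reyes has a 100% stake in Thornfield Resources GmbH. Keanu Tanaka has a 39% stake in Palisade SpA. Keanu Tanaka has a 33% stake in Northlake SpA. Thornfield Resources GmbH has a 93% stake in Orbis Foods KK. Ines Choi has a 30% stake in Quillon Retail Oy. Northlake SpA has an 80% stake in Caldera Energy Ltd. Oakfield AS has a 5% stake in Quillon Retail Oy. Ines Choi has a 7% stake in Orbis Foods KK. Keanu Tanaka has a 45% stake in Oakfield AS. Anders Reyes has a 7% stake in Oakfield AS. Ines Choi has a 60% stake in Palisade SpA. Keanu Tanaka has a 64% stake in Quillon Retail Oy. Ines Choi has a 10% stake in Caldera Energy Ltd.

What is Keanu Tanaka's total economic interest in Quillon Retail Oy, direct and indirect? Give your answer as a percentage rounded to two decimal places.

Keanu reaches Quillon along 2 paths.
Direct stake: 64% = 64%.
Via Oakfield: 45% × 5% = 2.25%.
Total: 64% + 2.25% = 66.25%.

66.25%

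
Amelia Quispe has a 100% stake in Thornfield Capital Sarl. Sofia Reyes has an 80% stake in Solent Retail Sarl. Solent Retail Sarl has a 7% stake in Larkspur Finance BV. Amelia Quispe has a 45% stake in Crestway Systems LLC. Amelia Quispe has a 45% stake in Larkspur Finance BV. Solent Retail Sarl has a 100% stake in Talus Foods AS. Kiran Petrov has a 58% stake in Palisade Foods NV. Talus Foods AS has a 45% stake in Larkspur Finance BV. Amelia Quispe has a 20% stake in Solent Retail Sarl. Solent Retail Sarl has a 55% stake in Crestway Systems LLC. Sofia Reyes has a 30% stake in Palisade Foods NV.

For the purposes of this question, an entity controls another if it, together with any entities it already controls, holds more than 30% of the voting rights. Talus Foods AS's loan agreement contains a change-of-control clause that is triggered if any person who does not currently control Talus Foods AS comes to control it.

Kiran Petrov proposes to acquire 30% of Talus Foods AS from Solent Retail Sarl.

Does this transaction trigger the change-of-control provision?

The purchase adds only to Kiran's holdings (Solent's stake shrinks), so Kiran is the only person who could newly come to control Talus.
Kiran holds 58% of Palisade, so Kiran controls Palisade.
Neither Kiran nor any entity Kiran controls holds any voting interest in Talus.
So before the transaction, Kiran does not control Talus.
After the purchase, Kiran holds 30% of Talus directly, and Solent's stake falls to 70%.
After the transaction, Kiran's side holds 30% of Talus, not > 30%, so Kiran still does not control Talus.
No new person acquires control, so the clause is not triggered.

No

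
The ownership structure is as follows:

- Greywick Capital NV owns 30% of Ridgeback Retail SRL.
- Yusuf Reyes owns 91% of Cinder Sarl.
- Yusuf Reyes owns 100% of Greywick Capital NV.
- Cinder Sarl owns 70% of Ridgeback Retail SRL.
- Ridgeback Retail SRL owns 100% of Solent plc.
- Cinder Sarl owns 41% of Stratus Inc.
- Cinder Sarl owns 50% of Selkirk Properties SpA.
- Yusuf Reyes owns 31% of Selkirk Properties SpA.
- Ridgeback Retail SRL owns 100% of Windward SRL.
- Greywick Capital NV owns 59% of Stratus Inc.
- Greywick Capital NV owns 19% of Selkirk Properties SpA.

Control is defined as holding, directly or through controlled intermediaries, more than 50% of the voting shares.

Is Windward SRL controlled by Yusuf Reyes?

Yusuf holds 100% of Greywick, so Yusuf controls Greywick.
Yusuf holds 91% of Cinder, so Yusuf controls Cinder.
Cinder and Greywick together hold 70% + 30% = 100% of Ridgeback, so Yusuf controls Ridgeback.
Ridgeback holds 100% of Windward, so Yusuf controls Windward.

Yes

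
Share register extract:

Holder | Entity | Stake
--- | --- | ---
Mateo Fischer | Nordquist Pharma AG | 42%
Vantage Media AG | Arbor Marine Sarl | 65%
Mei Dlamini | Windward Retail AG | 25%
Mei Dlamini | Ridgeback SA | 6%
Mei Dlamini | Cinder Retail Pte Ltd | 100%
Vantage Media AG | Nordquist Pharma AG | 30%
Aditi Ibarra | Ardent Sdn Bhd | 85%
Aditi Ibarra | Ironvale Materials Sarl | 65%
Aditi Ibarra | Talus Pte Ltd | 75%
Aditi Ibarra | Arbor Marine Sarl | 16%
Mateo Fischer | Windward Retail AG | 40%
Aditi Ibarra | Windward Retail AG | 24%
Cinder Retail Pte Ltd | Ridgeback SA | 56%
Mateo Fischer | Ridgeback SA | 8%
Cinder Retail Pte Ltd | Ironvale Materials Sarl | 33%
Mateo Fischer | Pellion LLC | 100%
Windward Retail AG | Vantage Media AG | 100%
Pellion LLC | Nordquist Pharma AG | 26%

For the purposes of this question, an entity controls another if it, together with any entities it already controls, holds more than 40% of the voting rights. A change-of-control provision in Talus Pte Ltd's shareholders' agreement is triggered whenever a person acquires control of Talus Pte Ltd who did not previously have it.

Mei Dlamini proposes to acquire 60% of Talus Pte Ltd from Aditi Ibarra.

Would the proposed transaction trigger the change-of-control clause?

Yes

The purchase adds only to Mei's holdings (Aditi's stake shrinks), so Mei is the only person who could newly come to control Talus.
Mei holds 100% of Cinder, so Mei controls Cinder.
Mei and Cinder together hold 6% + 56% = 62% of Ridgeback, so Mei controls Ridgeback.
Neither Mei nor any entity Mei controls holds any voting interest in Talus.
So before the transaction, Mei does not control Talus.
After the purchase, Mei holds 60% of Talus directly, and Aditi's stake falls to 15%.
Mei holds 60% of Talus, so Mei controls Talus.
Mei did not control Talus before and does after, so the clause is triggered.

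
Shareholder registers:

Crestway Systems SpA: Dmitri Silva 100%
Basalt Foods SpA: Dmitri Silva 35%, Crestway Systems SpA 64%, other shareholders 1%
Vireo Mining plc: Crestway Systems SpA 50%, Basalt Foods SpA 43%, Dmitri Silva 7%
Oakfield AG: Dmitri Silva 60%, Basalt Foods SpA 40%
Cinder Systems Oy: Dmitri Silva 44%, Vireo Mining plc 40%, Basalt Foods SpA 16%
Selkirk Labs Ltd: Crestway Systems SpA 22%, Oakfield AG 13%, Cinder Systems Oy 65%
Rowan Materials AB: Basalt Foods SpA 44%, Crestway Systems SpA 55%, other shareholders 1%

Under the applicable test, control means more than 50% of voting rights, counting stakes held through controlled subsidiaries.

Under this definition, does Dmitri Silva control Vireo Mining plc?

Dmitri holds 100% of Crestway, so Dmitri controls Crestway.
Dmitri and Crestway together hold 35% + 64% = 99% of Basalt, so Dmitri controls Basalt.
Crestway and Basalt and Dmitri together hold 50% + 43% + 7% = 100% of Vireo, so Dmitri controls Vireo.

Yes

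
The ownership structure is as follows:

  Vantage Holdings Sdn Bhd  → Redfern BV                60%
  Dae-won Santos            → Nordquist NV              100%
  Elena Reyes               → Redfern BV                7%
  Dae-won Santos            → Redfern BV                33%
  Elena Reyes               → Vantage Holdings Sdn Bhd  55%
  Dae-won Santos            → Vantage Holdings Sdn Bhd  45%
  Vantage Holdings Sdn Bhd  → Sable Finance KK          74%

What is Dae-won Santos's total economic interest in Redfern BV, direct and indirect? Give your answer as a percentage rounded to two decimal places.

60.00%

Dae-won reaches Redfern along 2 paths.
Direct stake: 33% = 33%.
Via Vantage: 45% × 60% = 27%.
Total: 33% + 27% = 60%.
Rounded: 60.00%.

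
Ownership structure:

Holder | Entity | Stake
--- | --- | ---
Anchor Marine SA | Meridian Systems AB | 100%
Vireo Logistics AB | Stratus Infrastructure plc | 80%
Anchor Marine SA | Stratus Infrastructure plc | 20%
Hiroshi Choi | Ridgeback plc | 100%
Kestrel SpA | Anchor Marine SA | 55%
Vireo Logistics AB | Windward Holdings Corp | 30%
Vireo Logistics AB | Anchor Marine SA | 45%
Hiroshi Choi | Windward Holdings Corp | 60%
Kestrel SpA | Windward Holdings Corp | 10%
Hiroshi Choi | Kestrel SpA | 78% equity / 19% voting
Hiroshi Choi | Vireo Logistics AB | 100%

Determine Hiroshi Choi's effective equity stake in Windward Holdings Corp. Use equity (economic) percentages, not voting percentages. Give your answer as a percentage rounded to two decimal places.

97.80%

Hiroshi reaches Windward along 3 paths.
Via Kestrel: 78% × 10% = 7.8%.
Direct stake: 60% = 60%.
Via Vireo: 100% × 30% = 30%.
Total: 7.8% + 60% + 30% = 97.8%.
Rounded: 97.80%.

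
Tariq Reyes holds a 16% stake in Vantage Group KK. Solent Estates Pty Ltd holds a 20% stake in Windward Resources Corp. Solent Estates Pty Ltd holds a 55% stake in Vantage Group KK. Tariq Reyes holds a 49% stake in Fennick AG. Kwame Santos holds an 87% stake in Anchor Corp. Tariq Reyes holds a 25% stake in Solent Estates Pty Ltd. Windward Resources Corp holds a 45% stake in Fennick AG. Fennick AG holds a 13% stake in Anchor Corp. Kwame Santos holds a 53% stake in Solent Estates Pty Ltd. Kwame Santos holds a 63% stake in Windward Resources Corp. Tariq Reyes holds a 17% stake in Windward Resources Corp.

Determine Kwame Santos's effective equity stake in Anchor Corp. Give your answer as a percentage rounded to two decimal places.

Kwame reaches Anchor along 3 paths.
Direct stake: 87% = 87%.
Via Solent → Windward → Fennick: 53% × 20% × 45% × 13% = 0.6201%.
Via Windward → Fennick: 63% × 45% × 13% = 3.6855%.
Total: 87% + 0.6201% + 3.6855% = 91.3056%.
Rounded: 91.31%.

91.31%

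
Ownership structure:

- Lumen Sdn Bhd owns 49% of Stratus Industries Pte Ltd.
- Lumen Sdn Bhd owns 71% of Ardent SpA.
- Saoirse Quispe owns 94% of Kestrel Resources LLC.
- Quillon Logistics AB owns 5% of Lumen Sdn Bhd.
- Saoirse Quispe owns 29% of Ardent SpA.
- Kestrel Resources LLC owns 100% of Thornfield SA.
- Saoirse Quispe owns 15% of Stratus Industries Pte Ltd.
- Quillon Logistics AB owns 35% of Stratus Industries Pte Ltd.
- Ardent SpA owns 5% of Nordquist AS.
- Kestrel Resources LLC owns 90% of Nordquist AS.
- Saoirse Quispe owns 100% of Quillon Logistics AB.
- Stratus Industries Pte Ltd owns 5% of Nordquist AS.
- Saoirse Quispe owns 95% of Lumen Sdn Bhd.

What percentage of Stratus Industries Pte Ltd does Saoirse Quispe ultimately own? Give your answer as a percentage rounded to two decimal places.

99.00%

Saoirse reaches Stratus along 4 paths.
Via Quillon: 100% × 35% = 35%.
Direct stake: 15% = 15%.
Via Quillon → Lumen: 100% × 5% × 49% = 2.45%.
Via Lumen: 95% × 49% = 46.55%.
Total: 35% + 15% + 2.45% + 46.55% = 99%.
Rounded: 99.00%.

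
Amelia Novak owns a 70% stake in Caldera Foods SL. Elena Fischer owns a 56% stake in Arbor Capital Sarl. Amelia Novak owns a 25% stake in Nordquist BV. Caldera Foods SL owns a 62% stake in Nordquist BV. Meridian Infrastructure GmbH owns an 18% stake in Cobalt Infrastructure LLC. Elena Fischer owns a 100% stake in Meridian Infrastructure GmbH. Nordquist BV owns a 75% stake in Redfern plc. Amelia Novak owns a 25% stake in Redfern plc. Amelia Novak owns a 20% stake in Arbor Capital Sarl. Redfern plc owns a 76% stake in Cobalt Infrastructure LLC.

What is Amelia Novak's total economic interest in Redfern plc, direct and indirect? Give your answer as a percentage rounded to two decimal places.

Amelia reaches Redfern along 3 paths.
Via Nordquist: 25% × 75% = 18.75%.
Via Caldera → Nordquist: 70% × 62% × 75% = 32.55%.
Direct stake: 25% = 25%.
Total: 18.75% + 32.55% + 25% = 76.3%.
Rounded: 76.30%.

76.30%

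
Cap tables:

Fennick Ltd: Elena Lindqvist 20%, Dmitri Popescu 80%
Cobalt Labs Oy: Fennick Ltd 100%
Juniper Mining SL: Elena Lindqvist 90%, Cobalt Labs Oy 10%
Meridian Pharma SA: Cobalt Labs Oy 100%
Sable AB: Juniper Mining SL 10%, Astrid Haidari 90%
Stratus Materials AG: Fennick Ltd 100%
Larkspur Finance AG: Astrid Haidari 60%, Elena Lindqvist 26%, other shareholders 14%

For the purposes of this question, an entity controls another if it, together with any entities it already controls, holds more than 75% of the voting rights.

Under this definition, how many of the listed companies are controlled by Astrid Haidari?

Astrid holds 90% of Sable, so Astrid controls Sable.
No other company's threshold is met.
Astrid controls 1 company.

1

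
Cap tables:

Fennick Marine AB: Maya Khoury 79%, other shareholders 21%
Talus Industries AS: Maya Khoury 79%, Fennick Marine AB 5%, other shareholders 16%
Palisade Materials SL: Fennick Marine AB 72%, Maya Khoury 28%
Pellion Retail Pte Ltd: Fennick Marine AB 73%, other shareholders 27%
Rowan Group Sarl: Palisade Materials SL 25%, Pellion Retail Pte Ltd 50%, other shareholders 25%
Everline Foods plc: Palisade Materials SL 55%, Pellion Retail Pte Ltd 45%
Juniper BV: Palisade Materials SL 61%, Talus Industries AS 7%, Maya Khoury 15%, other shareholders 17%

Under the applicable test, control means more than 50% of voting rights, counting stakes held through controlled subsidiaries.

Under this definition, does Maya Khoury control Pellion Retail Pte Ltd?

Yes

Maya holds 79% of Fennick, so Maya controls Fennick.
Fennick holds 73% of Pellion, so Maya controls Pellion.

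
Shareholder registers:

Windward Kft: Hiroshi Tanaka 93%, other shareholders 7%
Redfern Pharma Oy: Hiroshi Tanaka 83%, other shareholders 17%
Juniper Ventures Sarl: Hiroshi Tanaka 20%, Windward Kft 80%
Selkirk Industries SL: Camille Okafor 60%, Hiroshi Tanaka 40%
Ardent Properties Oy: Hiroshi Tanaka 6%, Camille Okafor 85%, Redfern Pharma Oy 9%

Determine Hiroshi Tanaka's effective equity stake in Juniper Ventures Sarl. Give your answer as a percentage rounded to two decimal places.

Hiroshi reaches Juniper along 2 paths.
Direct stake: 20% = 20%.
Via Windward: 93% × 80% = 74.4%.
Total: 20% + 74.4% = 94.4%.
Rounded: 94.40%.

94.40%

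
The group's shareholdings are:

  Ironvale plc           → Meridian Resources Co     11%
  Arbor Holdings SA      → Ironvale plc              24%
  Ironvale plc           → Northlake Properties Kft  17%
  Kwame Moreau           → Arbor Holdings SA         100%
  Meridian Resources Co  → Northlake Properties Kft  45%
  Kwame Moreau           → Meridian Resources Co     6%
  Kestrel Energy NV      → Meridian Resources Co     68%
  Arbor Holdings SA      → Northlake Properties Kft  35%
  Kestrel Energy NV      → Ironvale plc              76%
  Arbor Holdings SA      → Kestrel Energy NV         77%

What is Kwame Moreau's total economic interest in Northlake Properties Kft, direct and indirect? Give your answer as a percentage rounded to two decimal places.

79.38%

Kwame reaches Northlake along 7 paths.
Via Arbor → Kestrel → Ironvale: 100% × 77% × 76% × 17% = 9.9484%.
Via Arbor → Ironvale: 100% × 24% × 17% = 4.08%.
Via Arbor: 100% × 35% = 35%.
Via Meridian: 6% × 45% = 2.7%.
Via Arbor → Kestrel → Ironvale → Meridian: 100% × 77% × 76% × 11% × 45% = 2.89674%.
Via Arbor → Ironvale → Meridian: 100% × 24% × 11% × 45% = 1.188%.
Via Arbor → Kestrel → Meridian: 100% × 77% × 68% × 45% = 23.562%.
Total: 9.9484% + 4.08% + 35% + 2.7% + 2.89674% + 1.188% + 23.562% = 79.37514%.
Rounded: 79.38%.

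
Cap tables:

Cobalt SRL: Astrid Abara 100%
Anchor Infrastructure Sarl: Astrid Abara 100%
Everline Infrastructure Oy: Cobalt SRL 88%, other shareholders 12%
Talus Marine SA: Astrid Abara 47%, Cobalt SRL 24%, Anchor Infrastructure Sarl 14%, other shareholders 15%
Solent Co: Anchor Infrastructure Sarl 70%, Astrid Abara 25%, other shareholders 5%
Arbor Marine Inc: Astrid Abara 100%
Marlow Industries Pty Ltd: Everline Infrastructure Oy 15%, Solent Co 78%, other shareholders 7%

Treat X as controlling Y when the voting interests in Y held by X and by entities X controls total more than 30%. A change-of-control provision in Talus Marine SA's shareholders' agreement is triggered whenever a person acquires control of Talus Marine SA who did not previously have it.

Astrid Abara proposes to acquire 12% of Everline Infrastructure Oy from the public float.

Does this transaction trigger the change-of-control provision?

The purchase changes only Astrid's holdings, so Astrid is the only person who could newly come to control Talus.
Astrid holds 100% of Cobalt, so Astrid controls Cobalt.
Astrid holds 100% of Anchor, so Astrid controls Anchor.
Astrid and Cobalt and Anchor together hold 47% + 24% + 14% = 85% of Talus, so Astrid controls Talus.
So Astrid already controls Talus before the transaction.
After the purchase, Astrid holds 12% of Everline directly.
Astrid controlled Talus already, so this is not a new person acquiring control; every other person's position is unchanged or reduced.
No new person acquires control, so the clause is not triggered.

No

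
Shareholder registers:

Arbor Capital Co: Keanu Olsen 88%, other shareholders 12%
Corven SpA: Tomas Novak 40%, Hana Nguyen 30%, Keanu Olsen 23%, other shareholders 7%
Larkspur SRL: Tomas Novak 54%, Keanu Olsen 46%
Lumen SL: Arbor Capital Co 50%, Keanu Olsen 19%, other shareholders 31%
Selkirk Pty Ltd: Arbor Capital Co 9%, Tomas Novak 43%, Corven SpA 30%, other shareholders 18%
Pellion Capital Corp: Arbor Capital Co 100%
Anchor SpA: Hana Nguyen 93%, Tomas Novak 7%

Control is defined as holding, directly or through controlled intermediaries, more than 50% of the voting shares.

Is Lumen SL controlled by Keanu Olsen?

Keanu holds 88% of Arbor, so Keanu controls Arbor.
Arbor and Keanu together hold 50% + 19% = 69% of Lumen, so Keanu controls Lumen.

Yes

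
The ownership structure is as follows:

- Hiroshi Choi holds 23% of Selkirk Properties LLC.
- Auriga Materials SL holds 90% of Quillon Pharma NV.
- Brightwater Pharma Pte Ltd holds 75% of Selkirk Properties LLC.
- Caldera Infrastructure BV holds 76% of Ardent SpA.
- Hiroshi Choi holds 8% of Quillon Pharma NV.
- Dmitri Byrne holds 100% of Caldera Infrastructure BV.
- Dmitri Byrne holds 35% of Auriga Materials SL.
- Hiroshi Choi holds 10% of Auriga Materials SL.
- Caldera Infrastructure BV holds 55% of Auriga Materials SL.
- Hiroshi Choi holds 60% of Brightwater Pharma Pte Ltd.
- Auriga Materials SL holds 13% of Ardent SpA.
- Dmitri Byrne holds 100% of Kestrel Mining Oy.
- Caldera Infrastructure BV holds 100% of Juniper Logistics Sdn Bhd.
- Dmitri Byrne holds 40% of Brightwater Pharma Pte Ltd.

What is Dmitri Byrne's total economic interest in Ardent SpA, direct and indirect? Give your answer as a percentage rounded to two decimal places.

87.70%

Dmitri reaches Ardent along 3 paths.
Via Caldera: 100% × 76% = 76%.
Via Caldera → Auriga: 100% × 55% × 13% = 7.15%.
Via Auriga: 35% × 13% = 4.55%.
Total: 76% + 7.15% + 4.55% = 87.7%.
Rounded: 87.70%.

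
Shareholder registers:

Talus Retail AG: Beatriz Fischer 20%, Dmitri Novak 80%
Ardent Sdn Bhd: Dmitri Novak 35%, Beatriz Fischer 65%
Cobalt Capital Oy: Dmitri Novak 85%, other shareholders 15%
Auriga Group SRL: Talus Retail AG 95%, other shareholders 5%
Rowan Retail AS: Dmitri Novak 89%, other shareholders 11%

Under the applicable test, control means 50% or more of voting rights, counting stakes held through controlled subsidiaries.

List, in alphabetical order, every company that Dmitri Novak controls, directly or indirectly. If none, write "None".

Dmitri holds 80% of Talus, so Dmitri controls Talus.
Dmitri holds 85% of Cobalt, so Dmitri controls Cobalt.
Talus holds 95% of Auriga, so Dmitri controls Auriga.
Dmitri holds 89% of Rowan, so Dmitri controls Rowan.
No other company's threshold is met.

Auriga Group SRL, Cobalt Capital Oy, Rowan Retail AS, Talus Retail AG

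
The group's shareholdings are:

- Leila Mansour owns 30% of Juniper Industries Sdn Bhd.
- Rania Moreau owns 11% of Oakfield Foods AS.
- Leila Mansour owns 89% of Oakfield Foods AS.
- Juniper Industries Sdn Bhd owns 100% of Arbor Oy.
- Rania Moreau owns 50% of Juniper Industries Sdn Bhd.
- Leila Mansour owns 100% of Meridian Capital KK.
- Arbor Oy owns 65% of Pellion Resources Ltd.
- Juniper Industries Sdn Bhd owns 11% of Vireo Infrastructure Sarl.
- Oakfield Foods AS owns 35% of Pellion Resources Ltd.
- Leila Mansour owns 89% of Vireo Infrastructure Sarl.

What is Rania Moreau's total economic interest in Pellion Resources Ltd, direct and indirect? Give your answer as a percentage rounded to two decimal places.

Rania reaches Pellion along 2 paths.
Via Oakfield: 11% × 35% = 3.85%.
Via Juniper → Arbor: 50% × 100% × 65% = 32.5%.
Total: 3.85% + 32.5% = 36.35%.

36.35%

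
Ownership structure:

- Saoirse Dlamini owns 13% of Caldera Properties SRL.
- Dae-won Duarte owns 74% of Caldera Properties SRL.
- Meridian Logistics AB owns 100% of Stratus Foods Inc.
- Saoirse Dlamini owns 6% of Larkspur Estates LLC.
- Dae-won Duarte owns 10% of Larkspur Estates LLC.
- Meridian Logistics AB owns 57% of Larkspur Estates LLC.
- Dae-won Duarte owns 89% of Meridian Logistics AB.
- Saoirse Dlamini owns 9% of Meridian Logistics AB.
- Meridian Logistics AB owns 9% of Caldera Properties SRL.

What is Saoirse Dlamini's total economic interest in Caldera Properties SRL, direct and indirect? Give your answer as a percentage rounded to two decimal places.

Saoirse reaches Caldera along 2 paths.
Via Meridian: 9% × 9% = 0.81%.
Direct stake: 13% = 13%.
Total: 0.81% + 13% = 13.81%.

13.81%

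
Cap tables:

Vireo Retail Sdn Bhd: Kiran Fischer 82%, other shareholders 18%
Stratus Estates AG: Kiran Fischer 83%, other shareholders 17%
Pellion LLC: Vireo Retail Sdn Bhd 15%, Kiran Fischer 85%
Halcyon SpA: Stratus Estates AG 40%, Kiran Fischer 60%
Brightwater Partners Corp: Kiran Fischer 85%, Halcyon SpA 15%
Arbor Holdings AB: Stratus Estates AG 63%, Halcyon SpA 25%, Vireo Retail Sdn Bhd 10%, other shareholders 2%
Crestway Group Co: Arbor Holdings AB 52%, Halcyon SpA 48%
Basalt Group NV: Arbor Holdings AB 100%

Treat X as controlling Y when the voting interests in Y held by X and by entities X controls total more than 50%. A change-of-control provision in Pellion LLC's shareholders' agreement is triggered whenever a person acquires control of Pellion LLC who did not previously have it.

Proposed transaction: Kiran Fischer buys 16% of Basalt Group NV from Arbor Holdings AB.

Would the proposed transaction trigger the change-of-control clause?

The purchase adds only to Kiran's holdings (Arbor's stake shrinks), so Kiran is the only person who could newly come to control Pellion.
Kiran holds 82% of Vireo, so Kiran controls Vireo.
Vireo and Kiran together hold 15% + 85% = 100% of Pellion, so Kiran controls Pellion.
So Kiran already controls Pellion before the transaction.
After the purchase, Kiran holds 16% of Basalt directly, and Arbor's stake falls to 84%.
Kiran controlled Pellion already, so this is not a new person acquiring control; every other person's position is unchanged or reduced.
No new person acquires control, so the clause is not triggered.

No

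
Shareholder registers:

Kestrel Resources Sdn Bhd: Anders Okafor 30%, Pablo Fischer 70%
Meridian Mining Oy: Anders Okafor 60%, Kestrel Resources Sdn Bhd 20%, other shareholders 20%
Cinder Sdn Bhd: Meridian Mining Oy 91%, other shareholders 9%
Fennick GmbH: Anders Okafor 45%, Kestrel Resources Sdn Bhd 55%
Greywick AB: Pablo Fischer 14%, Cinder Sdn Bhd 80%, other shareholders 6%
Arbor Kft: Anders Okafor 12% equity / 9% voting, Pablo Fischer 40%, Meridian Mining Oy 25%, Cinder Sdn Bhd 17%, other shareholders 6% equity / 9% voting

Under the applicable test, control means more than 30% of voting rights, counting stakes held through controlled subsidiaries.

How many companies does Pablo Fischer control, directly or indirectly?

Pablo holds 70% of Kestrel, so Pablo controls Kestrel.
Kestrel holds 55% of Fennick, so Pablo controls Fennick.
Pablo holds 40% of Arbor, so Pablo controls Arbor.
No other company's threshold is met.
Pablo controls 3 companies.

3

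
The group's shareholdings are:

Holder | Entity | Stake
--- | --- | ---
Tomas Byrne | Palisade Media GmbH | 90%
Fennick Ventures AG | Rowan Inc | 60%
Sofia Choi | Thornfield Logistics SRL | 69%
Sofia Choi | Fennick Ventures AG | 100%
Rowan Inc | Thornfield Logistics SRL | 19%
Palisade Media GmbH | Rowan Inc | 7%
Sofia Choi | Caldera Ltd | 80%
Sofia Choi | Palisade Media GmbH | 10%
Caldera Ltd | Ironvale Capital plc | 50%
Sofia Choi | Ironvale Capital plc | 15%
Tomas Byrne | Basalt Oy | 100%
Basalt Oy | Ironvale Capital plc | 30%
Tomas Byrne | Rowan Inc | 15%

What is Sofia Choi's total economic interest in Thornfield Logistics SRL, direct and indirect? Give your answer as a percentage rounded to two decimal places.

Sofia reaches Thornfield along 3 paths.
Direct stake: 69% = 69%.
Via Fennick → Rowan: 100% × 60% × 19% = 11.4%.
Via Palisade → Rowan: 10% × 7% × 19% = 0.133%.
Total: 69% + 11.4% + 0.133% = 80.533%.
Rounded: 80.53%.

80.53%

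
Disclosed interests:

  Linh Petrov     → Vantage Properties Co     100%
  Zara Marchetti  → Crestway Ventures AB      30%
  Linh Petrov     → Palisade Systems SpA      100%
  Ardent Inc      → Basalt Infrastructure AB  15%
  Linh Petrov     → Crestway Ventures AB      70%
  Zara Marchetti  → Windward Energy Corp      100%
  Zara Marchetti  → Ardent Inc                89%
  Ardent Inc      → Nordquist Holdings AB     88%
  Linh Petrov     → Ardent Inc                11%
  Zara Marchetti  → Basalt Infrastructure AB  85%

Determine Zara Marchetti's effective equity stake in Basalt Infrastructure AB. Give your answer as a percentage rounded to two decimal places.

98.35%

Zara reaches Basalt along 2 paths.
Direct stake: 85% = 85%.
Via Ardent: 89% × 15% = 13.35%.
Total: 85% + 13.35% = 98.35%.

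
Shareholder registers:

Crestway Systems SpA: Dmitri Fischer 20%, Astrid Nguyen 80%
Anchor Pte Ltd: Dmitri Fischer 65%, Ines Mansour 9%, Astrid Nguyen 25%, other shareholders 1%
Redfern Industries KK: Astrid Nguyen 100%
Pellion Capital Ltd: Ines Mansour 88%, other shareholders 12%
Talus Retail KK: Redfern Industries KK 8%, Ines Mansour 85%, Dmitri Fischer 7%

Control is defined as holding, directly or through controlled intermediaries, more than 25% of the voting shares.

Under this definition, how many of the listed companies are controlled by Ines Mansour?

Ines holds 88% of Pellion, so Ines controls Pellion.
Ines holds 85% of Talus, so Ines controls Talus.
No other company's threshold is met.
Ines controls 2 companies.

2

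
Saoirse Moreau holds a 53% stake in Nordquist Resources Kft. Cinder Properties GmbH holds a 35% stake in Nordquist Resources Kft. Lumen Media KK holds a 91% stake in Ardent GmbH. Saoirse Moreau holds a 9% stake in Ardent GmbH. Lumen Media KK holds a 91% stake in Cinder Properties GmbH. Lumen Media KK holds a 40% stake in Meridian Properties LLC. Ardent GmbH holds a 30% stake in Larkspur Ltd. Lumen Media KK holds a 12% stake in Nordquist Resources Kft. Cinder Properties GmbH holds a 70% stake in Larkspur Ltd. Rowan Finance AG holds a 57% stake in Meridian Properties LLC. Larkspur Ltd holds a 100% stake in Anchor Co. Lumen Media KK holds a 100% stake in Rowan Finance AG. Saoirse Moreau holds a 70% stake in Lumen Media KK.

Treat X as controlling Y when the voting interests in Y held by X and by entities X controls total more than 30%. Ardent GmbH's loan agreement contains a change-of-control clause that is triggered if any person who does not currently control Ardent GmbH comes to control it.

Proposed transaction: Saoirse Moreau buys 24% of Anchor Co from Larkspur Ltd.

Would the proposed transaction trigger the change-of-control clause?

The purchase adds only to Saoirse's holdings (Larkspur's stake shrinks), so Saoirse is the only person who could newly come to control Ardent.
Saoirse holds 70% of Lumen, so Saoirse controls Lumen.
Lumen and Saoirse together hold 91% + 9% = 100% of Ardent, so Saoirse controls Ardent.
So Saoirse already controls Ardent before the transaction.
After the purchase, Saoirse holds 24% of Anchor directly, and Larkspur's stake falls to 76%.
Saoirse controlled Ardent already, so this is not a new person acquiring control; every other person's position is unchanged or reduced.
No new person acquires control, so the clause is not triggered.

No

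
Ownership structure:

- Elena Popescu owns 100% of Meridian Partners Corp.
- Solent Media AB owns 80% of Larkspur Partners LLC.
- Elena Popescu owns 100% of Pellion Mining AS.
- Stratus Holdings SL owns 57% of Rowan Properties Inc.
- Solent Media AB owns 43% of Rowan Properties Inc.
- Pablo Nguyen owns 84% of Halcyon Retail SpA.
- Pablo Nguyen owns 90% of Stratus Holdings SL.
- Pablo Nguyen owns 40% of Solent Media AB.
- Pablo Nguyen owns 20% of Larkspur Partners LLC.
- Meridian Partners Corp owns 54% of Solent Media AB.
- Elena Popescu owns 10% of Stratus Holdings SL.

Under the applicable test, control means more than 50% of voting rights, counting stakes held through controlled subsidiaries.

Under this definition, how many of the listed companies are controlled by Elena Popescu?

Elena holds 100% of Meridian, so Elena controls Meridian.
Meridian holds 54% of Solent, so Elena controls Solent.
Elena holds 100% of Pellion, so Elena controls Pellion.
Solent holds 80% of Larkspur, so Elena controls Larkspur.
No other company's threshold is met.
Elena controls 4 companies.

4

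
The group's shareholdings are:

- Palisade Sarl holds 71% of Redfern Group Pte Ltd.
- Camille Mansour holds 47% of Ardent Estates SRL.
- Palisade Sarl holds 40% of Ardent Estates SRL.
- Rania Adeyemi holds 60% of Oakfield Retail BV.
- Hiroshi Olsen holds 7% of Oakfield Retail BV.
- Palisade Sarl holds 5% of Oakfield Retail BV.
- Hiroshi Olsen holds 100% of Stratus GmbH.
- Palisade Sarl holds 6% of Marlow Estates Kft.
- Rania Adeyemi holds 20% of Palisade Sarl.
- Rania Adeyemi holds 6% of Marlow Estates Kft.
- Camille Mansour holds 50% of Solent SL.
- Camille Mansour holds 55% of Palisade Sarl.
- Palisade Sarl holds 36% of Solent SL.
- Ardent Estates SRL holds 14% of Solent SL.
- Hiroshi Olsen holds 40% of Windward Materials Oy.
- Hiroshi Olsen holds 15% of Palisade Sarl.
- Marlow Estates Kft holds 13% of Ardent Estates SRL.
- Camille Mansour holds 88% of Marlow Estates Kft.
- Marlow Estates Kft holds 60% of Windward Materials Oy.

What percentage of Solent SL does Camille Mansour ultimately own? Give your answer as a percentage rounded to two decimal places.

81.12%

Camille reaches Solent along 6 paths.
Direct stake: 50% = 50%.
Via Palisade → Marlow → Ardent: 55% × 6% × 13% × 14% = 0.06006%.
Via Marlow → Ardent: 88% × 13% × 14% = 1.6016%.
Via Palisade → Ardent: 55% × 40% × 14% = 3.08%.
Via Ardent: 47% × 14% = 6.58%.
Via Palisade: 55% × 36% = 19.8%.
Total: 50% + 0.06006% + 1.6016% + 3.08% + 6.58% + 19.8% = 81.12166%.
Rounded: 81.12%.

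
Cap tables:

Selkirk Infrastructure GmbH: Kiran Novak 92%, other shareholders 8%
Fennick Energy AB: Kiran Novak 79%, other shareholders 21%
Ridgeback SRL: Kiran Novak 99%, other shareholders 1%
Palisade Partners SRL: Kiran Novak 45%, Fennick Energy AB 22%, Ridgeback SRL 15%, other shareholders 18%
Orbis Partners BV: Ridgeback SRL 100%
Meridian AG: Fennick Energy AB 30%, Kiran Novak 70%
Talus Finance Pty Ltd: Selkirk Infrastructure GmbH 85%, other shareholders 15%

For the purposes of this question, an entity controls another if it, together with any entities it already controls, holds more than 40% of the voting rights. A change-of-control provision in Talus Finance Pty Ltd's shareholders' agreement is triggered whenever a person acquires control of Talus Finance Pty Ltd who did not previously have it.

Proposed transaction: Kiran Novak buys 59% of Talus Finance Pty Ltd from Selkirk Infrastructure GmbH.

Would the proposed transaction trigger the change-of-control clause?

The purchase adds only to Kiran's holdings (Selkirk's stake shrinks), so Kiran is the only person who could newly come to control Talus.
Kiran holds 92% of Selkirk, so Kiran controls Selkirk.
Selkirk holds 85% of Talus, so Kiran controls Talus.
So Kiran already controls Talus before the transaction.
After the purchase, Kiran holds 59% of Talus directly, and Selkirk's stake falls to 26%.
Kiran controlled Talus already, so this is not a new person acquiring control; every other person's position is unchanged or reduced.
No new person acquires control, so the clause is not triggered.

No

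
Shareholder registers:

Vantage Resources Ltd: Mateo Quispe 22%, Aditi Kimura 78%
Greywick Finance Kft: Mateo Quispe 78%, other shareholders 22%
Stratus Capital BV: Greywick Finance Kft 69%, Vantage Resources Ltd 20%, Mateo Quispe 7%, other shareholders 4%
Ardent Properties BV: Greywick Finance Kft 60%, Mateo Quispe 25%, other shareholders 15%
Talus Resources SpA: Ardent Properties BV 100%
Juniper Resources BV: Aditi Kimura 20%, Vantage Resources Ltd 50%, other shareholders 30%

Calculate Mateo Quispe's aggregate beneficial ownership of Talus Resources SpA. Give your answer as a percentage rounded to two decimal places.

Mateo reaches Talus along 2 paths.
Via Greywick → Ardent: 78% × 60% × 100% = 46.8%.
Via Ardent: 25% × 100% = 25%.
Total: 46.8% + 25% = 71.8%.
Rounded: 71.80%.

71.80%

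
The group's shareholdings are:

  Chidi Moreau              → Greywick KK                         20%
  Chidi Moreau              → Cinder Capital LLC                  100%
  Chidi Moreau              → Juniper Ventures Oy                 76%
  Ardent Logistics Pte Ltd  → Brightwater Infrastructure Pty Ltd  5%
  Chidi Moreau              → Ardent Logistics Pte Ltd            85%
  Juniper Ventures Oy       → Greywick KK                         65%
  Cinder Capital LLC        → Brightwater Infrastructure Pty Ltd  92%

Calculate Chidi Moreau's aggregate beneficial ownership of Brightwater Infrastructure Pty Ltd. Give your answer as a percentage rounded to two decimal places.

Chidi reaches Brightwater along 2 paths.
Via Cinder: 100% × 92% = 92%.
Via Ardent: 85% × 5% = 4.25%.
Total: 92% + 4.25% = 96.25%.

96.25%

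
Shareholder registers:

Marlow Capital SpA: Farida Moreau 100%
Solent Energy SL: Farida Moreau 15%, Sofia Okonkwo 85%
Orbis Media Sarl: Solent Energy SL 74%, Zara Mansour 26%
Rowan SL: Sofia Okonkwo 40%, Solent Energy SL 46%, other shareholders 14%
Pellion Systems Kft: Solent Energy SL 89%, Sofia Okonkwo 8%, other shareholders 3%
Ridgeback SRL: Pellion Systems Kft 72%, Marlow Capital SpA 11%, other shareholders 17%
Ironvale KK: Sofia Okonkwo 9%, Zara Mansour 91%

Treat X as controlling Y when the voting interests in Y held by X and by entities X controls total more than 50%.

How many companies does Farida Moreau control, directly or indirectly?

Farida holds 100% of Marlow, so Farida controls Marlow.
No other company's threshold is met.
Farida controls 1 company.

1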